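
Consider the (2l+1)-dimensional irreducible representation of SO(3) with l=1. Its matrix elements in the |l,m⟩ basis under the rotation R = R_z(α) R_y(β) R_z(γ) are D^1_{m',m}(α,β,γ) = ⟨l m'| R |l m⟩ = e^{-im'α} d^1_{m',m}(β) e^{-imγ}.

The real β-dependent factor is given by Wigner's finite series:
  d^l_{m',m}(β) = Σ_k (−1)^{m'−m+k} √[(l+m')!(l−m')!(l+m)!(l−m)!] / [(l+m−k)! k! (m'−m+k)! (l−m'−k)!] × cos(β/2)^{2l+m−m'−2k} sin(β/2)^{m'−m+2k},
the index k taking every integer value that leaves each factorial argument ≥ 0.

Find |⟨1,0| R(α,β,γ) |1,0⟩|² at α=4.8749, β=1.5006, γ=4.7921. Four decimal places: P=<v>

First d^1_{0,0}(β=1.5006), then the phase factors e^{-i(0)α} and e^{-i(0)γ}:
c=cos(1.5006/2)=0.731484, s=sin(1.5006/2)=0.681858; N=√[1·1·1·1]=1.000000
Admissible k: 0..1 (factorial args all ≥0)
  k=0: (−1)^0·1.0000/(1)·0.7315^2·0.6819^0 = +0.535069
  k=1: (−1)^1·1.0000/(1)·0.7315^0·0.6819^2 = -0.464931
d^1_{0,0}(1.5006) = +0.535069 -0.464931 = +0.070139
|D^1_{0,0}|² = |d^1_{0,0}(β)|² = (+0.070139)² = 0.004919 (the z-rotation phases have unit modulus)

P=0.0049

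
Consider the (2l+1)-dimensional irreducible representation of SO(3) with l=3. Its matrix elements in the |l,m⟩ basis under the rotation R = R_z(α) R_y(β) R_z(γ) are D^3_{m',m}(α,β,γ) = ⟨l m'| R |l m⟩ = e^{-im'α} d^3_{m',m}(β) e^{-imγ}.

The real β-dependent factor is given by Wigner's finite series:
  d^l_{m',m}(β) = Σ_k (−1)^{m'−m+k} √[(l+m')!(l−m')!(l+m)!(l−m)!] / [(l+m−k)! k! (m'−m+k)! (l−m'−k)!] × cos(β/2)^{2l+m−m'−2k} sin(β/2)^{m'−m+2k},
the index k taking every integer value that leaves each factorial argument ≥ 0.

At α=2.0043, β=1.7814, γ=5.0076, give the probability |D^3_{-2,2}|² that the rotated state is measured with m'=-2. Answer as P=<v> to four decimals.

P=0.2517

First d^3_{-2,2}(β=1.7814), then the phase factors e^{-i(-2)α} and e^{-i(2)γ}:
With c≡cos(β/2)=0.628868 and s≡sin(β/2)=0.777512, N=[1·120·120·1]^{1/2}=120.000000
Admissible k: 4..5 (factorial args all ≥0)
  k=4: (−1)^0·120.0000/(24)·0.6289^2·0.7775^4 = +0.722633
  k=5: (−1)^1·120.0000/(120)·0.6289^0·0.7775^6 = -0.220924
d^3_{-2,2}(1.7814) = +0.722633 -0.220924 = +0.501709
|D^3_{-2,2}|² = |d^3_{-2,2}(β)|² = (+0.501709)² = 0.251712 (the z-rotation phases have unit modulus)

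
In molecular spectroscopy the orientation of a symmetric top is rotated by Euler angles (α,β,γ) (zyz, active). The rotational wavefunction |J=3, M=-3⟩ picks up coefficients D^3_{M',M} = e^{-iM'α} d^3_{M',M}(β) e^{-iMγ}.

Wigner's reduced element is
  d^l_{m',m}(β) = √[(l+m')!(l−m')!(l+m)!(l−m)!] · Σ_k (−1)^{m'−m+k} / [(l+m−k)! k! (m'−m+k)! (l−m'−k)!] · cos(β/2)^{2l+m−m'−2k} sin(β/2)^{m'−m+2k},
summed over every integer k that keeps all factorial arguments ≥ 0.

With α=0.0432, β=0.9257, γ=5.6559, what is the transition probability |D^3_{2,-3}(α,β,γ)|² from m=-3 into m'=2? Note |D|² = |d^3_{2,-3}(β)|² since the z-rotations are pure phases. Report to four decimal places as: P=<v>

Split into d^3_{2,-3}(β=0.9257) × two z-phases.
Half-angle: c=0.894784, s=0.446500. N=√(120·1·1·720)=293.938769
k∈{0} keeps every argument non-negative
  k=0: (−1)^5·293.9388/(120)·0.8948^1·0.4465^5 = -0.038896
d^3_{2,-3}(0.9257) = -0.038896
|D^3_{2,-3}|² = |d^3_{2,-3}(β)|² = (-0.038896)² = 0.001513 (the z-rotation phases have unit modulus)

P=0.0015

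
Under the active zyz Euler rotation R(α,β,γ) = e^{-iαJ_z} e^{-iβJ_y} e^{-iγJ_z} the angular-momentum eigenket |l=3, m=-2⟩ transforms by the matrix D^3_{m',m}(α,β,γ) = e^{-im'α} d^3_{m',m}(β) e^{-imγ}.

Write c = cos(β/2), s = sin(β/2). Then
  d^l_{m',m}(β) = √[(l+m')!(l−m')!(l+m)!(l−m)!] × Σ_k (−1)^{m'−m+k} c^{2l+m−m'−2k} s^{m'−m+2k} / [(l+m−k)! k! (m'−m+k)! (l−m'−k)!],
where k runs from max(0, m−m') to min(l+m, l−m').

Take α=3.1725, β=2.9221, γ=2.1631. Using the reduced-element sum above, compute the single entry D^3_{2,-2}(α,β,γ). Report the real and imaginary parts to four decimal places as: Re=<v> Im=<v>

Re=0.3924 Im=0.8165

D^3_{2,-2}(3.1725,2.9221,2.1631) = e^{-i·2·3.1725}·d^3_{2,-2}(2.9221)·e^{-i·-2·2.1631}. Compute d first:
With c≡cos(β/2)=0.109526 and s≡sin(β/2)=0.993984, N=[120·1·1·120]^{1/2}=120.000000
The bounds max(0,m−m')=0 and min(l+m,l−m')=1 give 2 terms
  k=0: (−1)^4·120.0000/(24)·0.1095^2·0.9940^4 = +0.058549
  k=1: (−1)^5·120.0000/(120)·0.1095^0·0.9940^6 = -0.964442
d^3_{2,-2}(2.9221) = +0.058549 -0.964442 = -0.905893
Attach z-rotation phases: D = e^{-i(2)(3.1725)}·(-0.905893)·e^{-i(-2)(2.1631)} = +0.392403+0.816493i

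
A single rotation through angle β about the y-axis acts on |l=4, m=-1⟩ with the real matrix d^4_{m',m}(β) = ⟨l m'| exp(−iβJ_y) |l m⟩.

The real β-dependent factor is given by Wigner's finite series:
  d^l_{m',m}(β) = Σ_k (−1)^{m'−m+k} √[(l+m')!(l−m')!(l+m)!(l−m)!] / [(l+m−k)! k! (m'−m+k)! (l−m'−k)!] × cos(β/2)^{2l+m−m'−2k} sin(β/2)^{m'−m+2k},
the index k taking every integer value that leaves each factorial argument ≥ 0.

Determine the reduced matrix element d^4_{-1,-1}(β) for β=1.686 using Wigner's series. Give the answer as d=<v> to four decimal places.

d^4_{-1,-1}(β=1.686) via Wigner's sum:
Half-angle: c=0.665226, s=0.746642. N=√(6·120·6·120)=720.000000
k: max(0,(-1)−(-1))=0 … min(4+(-1),4−(-1))=3
  k=0: (−1)^0·720.0000/(720)·0.6652^8·0.7466^0 = +0.038349
  k=1: (−1)^1·720.0000/(48)·0.6652^6·0.7466^2 = -0.724655
  k=2: (−1)^2·720.0000/(24)·0.6652^4·0.7466^4 = +1.825778
  k=3: (−1)^3·720.0000/(72)·0.6652^2·0.7466^6 = -0.766679
d^4_{-1,-1}(1.686) = +0.038349 -0.724655 +1.825778 -0.766679 = +0.372793

d=0.3728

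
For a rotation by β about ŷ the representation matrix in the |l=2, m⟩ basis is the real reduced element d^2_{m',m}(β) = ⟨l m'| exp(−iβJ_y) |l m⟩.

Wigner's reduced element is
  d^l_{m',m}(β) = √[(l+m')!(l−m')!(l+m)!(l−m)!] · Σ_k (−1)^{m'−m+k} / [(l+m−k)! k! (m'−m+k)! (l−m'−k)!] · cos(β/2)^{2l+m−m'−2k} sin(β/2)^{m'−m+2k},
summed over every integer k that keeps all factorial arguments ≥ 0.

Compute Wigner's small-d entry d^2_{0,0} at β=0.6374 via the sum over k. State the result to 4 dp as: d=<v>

d^2_{0,0}(β=0.6374) via Wigner's sum:
With c≡cos(β/2)=0.949644 and s≡sin(β/2)=0.313332, N=[2·2·2·2]^{1/2}=4.000000
k∈{0,1,2} keeps every argument non-negative
  k=0: (−1)^0·4.0000/(4)·0.9496^4·0.3133^0 = +0.813285
  k=1: (−1)^1·4.0000/(1)·0.9496^2·0.3133^2 = -0.354154
  k=2: (−1)^2·4.0000/(4)·0.9496^0·0.3133^4 = +0.009639
d^2_{0,0}(0.6374) = +0.813285 -0.354154 +0.009639 = +0.468770

d=0.4688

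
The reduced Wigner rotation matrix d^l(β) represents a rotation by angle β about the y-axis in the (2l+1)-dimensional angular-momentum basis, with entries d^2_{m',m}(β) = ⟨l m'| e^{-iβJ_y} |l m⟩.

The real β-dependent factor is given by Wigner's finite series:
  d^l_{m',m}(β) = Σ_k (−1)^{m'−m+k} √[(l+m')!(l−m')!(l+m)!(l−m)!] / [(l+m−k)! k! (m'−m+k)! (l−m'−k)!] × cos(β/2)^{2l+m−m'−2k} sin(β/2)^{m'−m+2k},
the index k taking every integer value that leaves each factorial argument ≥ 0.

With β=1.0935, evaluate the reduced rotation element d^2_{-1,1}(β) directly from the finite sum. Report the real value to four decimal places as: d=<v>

d=0.5187

d^2_{-1,1}(β=1.0935) via Wigner's sum:
With c≡cos(β/2)=0.854219 and s≡sin(β/2)=0.519914, N=[1·6·6·1]^{1/2}=6.000000
The bounds max(0,m−m')=2 and min(l+m,l−m')=3 give 2 terms
  k=2: (−1)^0·6.0000/(2)·0.8542^2·0.5199^2 = +0.591728
  k=3: (−1)^1·6.0000/(6)·0.8542^0·0.5199^4 = -0.073068
d^2_{-1,1}(1.0935) = +0.591728 -0.073068 = +0.518660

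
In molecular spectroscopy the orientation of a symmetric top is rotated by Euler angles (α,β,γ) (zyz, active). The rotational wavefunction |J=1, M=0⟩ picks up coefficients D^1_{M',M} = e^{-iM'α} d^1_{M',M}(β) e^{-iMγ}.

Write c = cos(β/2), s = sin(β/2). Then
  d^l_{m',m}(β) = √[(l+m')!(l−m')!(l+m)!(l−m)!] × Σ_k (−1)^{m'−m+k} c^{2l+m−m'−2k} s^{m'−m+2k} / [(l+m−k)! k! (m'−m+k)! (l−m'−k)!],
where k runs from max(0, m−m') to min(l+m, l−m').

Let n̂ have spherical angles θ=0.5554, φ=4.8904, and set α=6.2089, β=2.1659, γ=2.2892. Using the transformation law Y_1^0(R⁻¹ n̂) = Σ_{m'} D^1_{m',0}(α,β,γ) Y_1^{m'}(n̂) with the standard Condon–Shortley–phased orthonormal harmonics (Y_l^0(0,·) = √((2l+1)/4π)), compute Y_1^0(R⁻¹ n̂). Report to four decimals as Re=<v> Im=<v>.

Need the full column D^1_{m',0} for m'=−1..1 at α=6.2089, β=2.1659, γ=2.2892.
cos(β/2)=0.468725, sin(β/2)=0.883344
d^1_{-1,0}: single k=1 term ⇒ +0.585548;  D = +0.583933-0.043458i
d^1_{0,0}: k∈[0..1] ⇒ +0.219703 -0.780297 = -0.560595;  D = -0.560595+0.000000i
d^1_{1,0}: single k=0 term ⇒ -0.585548;  D = -0.583933-0.043458i
Y_1^{m'}(θ=0.5554,φ=4.8904) and Σ D·Y over m':
  (+0.5839-0.0435i)·(+0.0323+0.1793i)  (-0.5606+0.0000i)·(+0.4152+0.0000i)  (-0.5839-0.0435i)·(-0.0323+0.1793i)
Y_1^0(R⁻¹ n̂) = -0.179480+0.000000i

Re=-0.1795 Im=0.0000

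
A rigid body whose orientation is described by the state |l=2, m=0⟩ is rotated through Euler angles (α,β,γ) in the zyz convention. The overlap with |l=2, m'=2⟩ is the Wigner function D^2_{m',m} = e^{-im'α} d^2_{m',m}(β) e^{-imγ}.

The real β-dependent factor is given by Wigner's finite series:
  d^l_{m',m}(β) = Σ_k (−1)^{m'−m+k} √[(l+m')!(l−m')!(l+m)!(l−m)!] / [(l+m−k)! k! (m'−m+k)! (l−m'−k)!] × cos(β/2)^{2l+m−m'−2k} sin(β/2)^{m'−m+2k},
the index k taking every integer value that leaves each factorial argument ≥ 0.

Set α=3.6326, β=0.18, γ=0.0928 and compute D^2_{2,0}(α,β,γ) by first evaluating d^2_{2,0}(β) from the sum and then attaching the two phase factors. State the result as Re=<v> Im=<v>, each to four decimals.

Split into d^2_{2,0}(β=0.18) × two z-phases.
Half-angle: c=0.995953, s=0.089879. N=√(24·1·2·2)=9.797959
The bounds max(0,m−m')=0 and min(l+m,l−m')=0 give 1 term
  k=0: (−1)^2·9.7980/(4)·0.9960^2·0.0899^2 = +0.019628
d^2_{2,0}(0.18) = +0.019628
Attach z-rotation phases: D = e^{-i(2)(3.6326)}·(+0.019628)·e^{-i(0)(0.0928)} = +0.010900-0.016323i

Re=0.0109 Im=-0.0163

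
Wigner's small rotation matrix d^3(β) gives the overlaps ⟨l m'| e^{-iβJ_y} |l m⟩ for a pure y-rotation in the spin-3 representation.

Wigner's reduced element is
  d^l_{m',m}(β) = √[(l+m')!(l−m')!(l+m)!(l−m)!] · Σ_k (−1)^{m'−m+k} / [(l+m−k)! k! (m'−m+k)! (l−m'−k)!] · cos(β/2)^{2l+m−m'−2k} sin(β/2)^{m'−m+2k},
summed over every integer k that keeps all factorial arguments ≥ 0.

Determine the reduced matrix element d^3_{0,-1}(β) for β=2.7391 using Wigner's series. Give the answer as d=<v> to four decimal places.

d=-0.5483

d^3_{0,-1}(β=2.7391) via Wigner's sum:
With c≡cos(β/2)=0.199891 and s≡sin(β/2)=0.979818, N=[6·6·2·24]^{1/2}=41.569219
The bounds max(0,m−m')=0 and min(l+m,l−m')=2 give 3 terms
  k=0: (−1)^1·41.5692/(12)·0.1999^5·0.9798^1 = -0.001083
  k=1: (−1)^2·41.5692/(4)·0.1999^3·0.9798^3 = +0.078078
  k=2: (−1)^3·41.5692/(12)·0.1999^1·0.9798^5 = -0.625332
d^3_{0,-1}(2.7391) = -0.001083 +0.078078 -0.625332 = -0.548338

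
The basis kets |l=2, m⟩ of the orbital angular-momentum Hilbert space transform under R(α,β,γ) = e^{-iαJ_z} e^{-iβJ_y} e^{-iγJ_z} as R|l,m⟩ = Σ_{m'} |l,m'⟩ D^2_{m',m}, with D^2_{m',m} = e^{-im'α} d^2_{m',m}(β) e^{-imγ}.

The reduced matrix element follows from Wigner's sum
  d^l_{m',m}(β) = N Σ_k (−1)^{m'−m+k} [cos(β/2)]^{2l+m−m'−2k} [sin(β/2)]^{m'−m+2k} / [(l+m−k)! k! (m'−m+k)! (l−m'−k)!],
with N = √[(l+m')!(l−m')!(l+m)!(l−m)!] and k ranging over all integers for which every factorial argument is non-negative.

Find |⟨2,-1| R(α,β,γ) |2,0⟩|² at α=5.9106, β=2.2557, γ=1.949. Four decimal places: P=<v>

First d^2_{-1,0}(β=2.2557), then the phase factors e^{-i(-1)α} and e^{-i(0)γ}:
With c≡cos(β/2)=0.428603 and s≡sin(β/2)=0.903493, N=[1·6·2·2]^{1/2}=4.898979
The bounds max(0,m−m')=1 and min(l+m,l−m')=2 give 2 terms
  k=1: (−1)^0·4.8990/(2)·0.4286^3·0.9035^1 = +0.174248
  k=2: (−1)^1·4.8990/(2)·0.4286^1·0.9035^3 = -0.774293
d^2_{-1,0}(2.2557) = +0.174248 -0.774293 = -0.600045
|D^2_{-1,0}|² = |d^2_{-1,0}(β)|² = (-0.600045)² = 0.360054 (the z-rotation phases have unit modulus)

P=0.3601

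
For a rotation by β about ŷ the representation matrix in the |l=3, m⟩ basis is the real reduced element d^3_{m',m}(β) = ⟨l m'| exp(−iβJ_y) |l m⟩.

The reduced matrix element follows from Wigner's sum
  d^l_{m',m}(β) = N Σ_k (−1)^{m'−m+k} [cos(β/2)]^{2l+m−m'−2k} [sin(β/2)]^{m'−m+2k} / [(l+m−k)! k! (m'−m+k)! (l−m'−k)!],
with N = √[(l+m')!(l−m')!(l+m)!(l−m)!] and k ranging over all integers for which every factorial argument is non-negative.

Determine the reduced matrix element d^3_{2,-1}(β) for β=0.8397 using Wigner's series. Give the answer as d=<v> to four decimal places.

d=-0.2937

d^3_{2,-1}(β=0.8397) via Wigner's sum:
c=cos(0.8397/2)=0.913150, s=sin(0.8397/2)=0.407623; N=√[120·1·2·24]=75.894664
The bounds max(0,m−m')=0 and min(l+m,l−m')=1 give 2 terms
  k=0: (−1)^3·75.8947/(12)·0.9132^3·0.4076^3 = -0.326163
  k=1: (−1)^4·75.8947/(24)·0.9132^1·0.4076^5 = +0.032497
d^3_{2,-1}(0.8397) = -0.326163 +0.032497 = -0.293666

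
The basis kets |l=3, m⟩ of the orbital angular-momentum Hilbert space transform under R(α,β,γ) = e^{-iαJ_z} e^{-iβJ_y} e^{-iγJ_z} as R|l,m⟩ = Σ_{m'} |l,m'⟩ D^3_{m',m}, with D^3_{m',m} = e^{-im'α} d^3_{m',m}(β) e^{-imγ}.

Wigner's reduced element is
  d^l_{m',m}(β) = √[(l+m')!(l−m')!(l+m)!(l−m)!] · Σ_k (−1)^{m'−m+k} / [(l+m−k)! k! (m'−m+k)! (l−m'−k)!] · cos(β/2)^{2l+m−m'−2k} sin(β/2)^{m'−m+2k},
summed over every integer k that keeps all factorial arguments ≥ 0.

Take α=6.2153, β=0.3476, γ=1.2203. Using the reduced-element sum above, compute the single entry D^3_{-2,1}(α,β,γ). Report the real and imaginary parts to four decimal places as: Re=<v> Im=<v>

First d^3_{-2,1}(β=0.3476), then the phase factors e^{-i(-2)α} and e^{-i(1)γ}:
Half-angle: c=0.984935, s=0.172926. N=√(1·120·24·2)=75.894664
k∈{3,4} keeps every argument non-negative
  k=3: (−1)^0·75.8947/(12)·0.9849^3·0.1729^3 = +0.031249
  k=4: (−1)^1·75.8947/(24)·0.9849^1·0.1729^5 = -0.000482
d^3_{-2,1}(0.3476) = +0.031249 -0.000482 = +0.030767
Phases: e^{-i·(-2)·6.2153}=+0.990797-0.135354i, e^{-i·(1)·1.2203}=+0.343364-0.939202i ⇒ D=+0.006556-0.030061i

Re=0.0066 Im=-0.0301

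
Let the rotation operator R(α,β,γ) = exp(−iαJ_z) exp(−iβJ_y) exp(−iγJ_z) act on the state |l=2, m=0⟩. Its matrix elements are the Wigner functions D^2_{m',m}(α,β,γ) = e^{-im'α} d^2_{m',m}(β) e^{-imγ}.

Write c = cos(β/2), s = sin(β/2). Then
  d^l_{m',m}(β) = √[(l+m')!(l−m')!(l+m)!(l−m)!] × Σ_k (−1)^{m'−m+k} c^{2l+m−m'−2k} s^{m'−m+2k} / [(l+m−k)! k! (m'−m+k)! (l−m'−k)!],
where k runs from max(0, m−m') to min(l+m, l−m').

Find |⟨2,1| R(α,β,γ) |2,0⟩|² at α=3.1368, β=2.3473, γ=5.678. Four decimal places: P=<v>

P=0.3749

Split into d^2_{1,0}(β=2.3473) × two z-phases.
Half-angle: c=0.386788, s=0.922169. N=√(6·1·2·2)=4.898979
The bounds max(0,m−m')=0 and min(l+m,l−m')=1 give 2 terms
  k=0: (−1)^1·4.8990/(2)·0.3868^3·0.9222^1 = -0.130709
  k=1: (−1)^2·4.8990/(2)·0.3868^1·0.9222^3 = +0.742985
d^2_{1,0}(2.3473) = -0.130709 +0.742985 = +0.612276
|D^2_{1,0}|² = |d^2_{1,0}(β)|² = (+0.612276)² = 0.374881 (the z-rotation phases have unit modulus)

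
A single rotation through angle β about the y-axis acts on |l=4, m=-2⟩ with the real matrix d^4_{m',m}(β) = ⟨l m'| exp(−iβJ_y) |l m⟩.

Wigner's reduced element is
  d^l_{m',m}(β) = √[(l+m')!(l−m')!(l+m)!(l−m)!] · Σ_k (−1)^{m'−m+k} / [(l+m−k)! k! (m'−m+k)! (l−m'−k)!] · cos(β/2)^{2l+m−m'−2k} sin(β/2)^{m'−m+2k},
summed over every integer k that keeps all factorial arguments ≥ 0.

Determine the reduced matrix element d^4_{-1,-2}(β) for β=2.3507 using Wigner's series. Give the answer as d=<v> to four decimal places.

d=-0.4046

d^4_{-1,-2}(β=2.3507) via Wigner's sum:
With c≡cos(β/2)=0.385220 and s≡sin(β/2)=0.922825, N=[6·120·2·720]^{1/2}=1018.233765
k: max(0,(-2)−(-1))=0 … min(4+(-2),4−(-1))=2
  k=0: (−1)^1·1018.2338/(240)·0.3852^7·0.9228^1 = -0.004929
  k=1: (−1)^2·1018.2338/(48)·0.3852^5·0.9228^3 = +0.141419
  k=2: (−1)^3·1018.2338/(72)·0.3852^3·0.9228^5 = -0.541051
d^4_{-1,-2}(2.3507) = -0.004929 +0.141419 -0.541051 = -0.404560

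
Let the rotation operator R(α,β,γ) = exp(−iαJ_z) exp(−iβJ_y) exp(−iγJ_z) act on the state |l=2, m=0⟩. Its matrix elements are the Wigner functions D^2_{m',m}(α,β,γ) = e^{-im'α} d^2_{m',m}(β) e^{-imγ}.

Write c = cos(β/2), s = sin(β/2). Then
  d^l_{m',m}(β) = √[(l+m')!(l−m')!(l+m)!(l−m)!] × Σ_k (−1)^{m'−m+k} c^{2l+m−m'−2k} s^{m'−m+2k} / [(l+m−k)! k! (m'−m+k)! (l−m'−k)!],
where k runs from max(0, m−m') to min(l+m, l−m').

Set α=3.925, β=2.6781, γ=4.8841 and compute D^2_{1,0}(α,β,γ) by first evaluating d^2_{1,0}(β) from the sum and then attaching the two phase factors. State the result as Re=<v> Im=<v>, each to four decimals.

First d^2_{1,0}(β=2.6781), then the phase factors e^{-i(1)α} and e^{-i(0)γ}:
c=cos(2.6781/2)=0.229678, s=sin(2.6781/2)=0.973267; N=√[6·1·2·2]=4.898979
The bounds max(0,m−m')=0 and min(l+m,l−m')=1 give 2 terms
  k=0: (−1)^1·4.8990/(2)·0.2297^3·0.9733^1 = -0.028884
  k=1: (−1)^2·4.8990/(2)·0.2297^1·0.9733^3 = +0.518668
d^2_{1,0}(2.6781) = -0.028884 +0.518668 = +0.489784
D = (-0.708513+0.705698i)·(+0.489784)·(+1.000000+0.000000i) = -0.347018+0.345639i

Re=-0.3470 Im=0.3456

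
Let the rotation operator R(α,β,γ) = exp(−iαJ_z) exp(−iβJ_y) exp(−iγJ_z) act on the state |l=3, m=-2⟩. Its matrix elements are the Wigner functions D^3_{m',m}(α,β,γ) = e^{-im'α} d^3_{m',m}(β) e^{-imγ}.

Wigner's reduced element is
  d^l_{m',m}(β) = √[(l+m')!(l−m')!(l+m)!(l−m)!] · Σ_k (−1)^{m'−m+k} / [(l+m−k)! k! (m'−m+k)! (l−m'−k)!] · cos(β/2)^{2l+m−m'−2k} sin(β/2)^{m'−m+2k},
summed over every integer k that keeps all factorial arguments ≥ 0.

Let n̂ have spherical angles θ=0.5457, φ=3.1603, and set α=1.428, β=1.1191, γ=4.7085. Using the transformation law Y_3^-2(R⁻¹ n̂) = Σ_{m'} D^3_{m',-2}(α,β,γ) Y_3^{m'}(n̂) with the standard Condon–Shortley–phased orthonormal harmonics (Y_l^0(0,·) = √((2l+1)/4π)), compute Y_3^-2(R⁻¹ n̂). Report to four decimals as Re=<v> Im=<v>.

Need the full column D^3_{m',-2} for m'=−3..3 at α=1.428, β=1.1191, γ=4.7085.
cos(β/2)=0.847494, sin(β/2)=0.530805
d^3_{-3,-2}: single k=1 term ⇒ +0.568452;  D = +0.240153+0.515232i
d^3_{-2,-2}: k∈[0..1] ⇒ +0.370527 -0.726752 = -0.356225;  D = -0.341005+0.103013i
d^3_{-1,-2}: k∈[0..1] ⇒ -0.733868 +0.575764 = -0.158104;  D = +0.023717+0.156315i
d^3_{0,-2}: k∈[0..1] ⇒ +0.796117 -0.312301 = +0.483816;  D = -0.483802+0.003763i
d^3_{1,-2}: k∈[0..1] ⇒ -0.575764 +0.112930 = -0.462834;  D = +0.062301-0.458621i
d^3_{2,-2}: k∈[0..1] ⇒ +0.285091 -0.022367 = +0.262724;  D = +0.252650+0.072053i
d^3_{3,-2}: single k=0 term ⇒ -0.087476;  D = -0.035718+0.079851i
Y_3^{m'}(θ=0.5457,φ=3.1603) and Σ D·Y over m':
  (+0.2402+0.5152i)·(-0.0582+0.0033i)  (-0.3410+0.1030i)·(+0.2352-0.0088i)  (+0.0237+0.1563i)·(-0.4449+0.0083i)  (-0.4838+0.0038i)·(+0.2083+0.0000i)  (+0.0623-0.4586i)·(+0.4449+0.0083i)  (+0.2526+0.0721i)·(+0.2352+0.0088i)  (-0.0357+0.0799i)·(+0.0582+0.0033i)
Y_3^-2(R⁻¹ n̂) = -0.119623-0.250407i

Re=-0.1196 Im=-0.2504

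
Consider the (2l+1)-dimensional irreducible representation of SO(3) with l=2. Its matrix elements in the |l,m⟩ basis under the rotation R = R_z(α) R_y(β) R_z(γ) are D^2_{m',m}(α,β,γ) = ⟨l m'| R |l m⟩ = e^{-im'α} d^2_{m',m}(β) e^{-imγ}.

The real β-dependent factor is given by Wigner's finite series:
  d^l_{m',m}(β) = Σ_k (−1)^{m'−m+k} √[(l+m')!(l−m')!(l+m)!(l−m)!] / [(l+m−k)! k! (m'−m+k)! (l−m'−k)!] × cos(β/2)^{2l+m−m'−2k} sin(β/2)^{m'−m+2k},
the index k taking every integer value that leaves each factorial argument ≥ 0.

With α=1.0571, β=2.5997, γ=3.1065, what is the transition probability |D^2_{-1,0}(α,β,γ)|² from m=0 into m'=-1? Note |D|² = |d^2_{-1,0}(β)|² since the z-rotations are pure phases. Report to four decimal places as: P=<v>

P=0.2929

D^2_{-1,0}(1.0571,2.5997,3.1065) = e^{-i·-1·1.0571}·d^2_{-1,0}(2.5997)·e^{-i·0·3.1065}. Compute d first:
c=cos(2.5997/2)=0.267643, s=sin(2.5997/2)=0.963518; N=√[1·6·2·2]=4.898979
k∈{1,2} keeps every argument non-negative
  k=1: (−1)^0·4.8990/(2)·0.2676^3·0.9635^1 = +0.045249
  k=2: (−1)^1·4.8990/(2)·0.2676^1·0.9635^3 = -0.586424
d^2_{-1,0}(2.5997) = +0.045249 -0.586424 = -0.541175
|D^2_{-1,0}|² = |d^2_{-1,0}(β)|² = (-0.541175)² = 0.292871 (the z-rotation phases have unit modulus)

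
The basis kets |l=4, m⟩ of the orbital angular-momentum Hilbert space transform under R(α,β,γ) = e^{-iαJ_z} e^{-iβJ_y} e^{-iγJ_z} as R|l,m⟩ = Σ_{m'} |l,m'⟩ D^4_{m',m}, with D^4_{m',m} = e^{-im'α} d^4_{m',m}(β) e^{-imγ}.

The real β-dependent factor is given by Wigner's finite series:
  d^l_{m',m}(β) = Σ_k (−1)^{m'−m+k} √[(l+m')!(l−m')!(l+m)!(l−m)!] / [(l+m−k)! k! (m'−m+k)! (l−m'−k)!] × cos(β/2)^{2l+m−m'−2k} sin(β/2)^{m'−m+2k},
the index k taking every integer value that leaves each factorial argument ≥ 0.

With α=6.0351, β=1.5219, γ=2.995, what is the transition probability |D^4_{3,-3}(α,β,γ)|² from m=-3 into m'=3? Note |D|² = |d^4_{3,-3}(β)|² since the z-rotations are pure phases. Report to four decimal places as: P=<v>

P=0.1181

First d^4_{3,-3}(β=1.5219), then the phase factors e^{-i(3)α} and e^{-i(-3)γ}:
With c≡cos(β/2)=0.724181 and s≡sin(β/2)=0.689610, N=[5040·1·1·5040]^{1/2}=5040.000000
k: max(0,(-3)−(3))=0 … min(4+(-3),4−(3))=1
  k=0: (−1)^6·5040.0000/(720)·0.7242^2·0.6896^6 = +0.394832
  k=1: (−1)^7·5040.0000/(5040)·0.7242^0·0.6896^8 = -0.051148
d^4_{3,-3}(1.5219) = +0.394832 -0.051148 = +0.343685
|D^4_{3,-3}|² = |d^4_{3,-3}(β)|² = (+0.343685)² = 0.118119 (the z-rotation phases have unit modulus)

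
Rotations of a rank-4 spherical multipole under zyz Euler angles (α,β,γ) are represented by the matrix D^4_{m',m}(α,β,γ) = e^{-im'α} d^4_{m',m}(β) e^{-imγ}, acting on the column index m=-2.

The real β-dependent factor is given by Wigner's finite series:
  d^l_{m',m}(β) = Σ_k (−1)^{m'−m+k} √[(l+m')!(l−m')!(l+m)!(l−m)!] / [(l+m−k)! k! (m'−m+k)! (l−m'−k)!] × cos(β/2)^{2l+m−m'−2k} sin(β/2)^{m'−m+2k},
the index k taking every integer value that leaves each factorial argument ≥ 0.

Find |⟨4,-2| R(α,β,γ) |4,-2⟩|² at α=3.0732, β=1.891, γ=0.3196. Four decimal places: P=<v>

P=0.2093

First d^4_{-2,-2}(β=1.891), then the phase factors e^{-i(-2)α} and e^{-i(-2)γ}:
With c≡cos(β/2)=0.585338 and s≡sin(β/2)=0.810790, N=[2·720·2·720]^{1/2}=1440.000000
The bounds max(0,m−m')=0 and min(l+m,l−m')=2 give 3 terms
  k=0: (−1)^0·1440.0000/(1440)·0.5853^8·0.8108^0 = +0.013780
  k=1: (−1)^1·1440.0000/(120)·0.5853^6·0.8108^2 = -0.317275
  k=2: (−1)^2·1440.0000/(96)·0.5853^4·0.8108^4 = +0.760939
d^4_{-2,-2}(1.891) = +0.013780 -0.317275 +0.760939 = +0.457444
|D^4_{-2,-2}|² = |d^4_{-2,-2}(β)|² = (+0.457444)² = 0.209255 (the z-rotation phases have unit modulus)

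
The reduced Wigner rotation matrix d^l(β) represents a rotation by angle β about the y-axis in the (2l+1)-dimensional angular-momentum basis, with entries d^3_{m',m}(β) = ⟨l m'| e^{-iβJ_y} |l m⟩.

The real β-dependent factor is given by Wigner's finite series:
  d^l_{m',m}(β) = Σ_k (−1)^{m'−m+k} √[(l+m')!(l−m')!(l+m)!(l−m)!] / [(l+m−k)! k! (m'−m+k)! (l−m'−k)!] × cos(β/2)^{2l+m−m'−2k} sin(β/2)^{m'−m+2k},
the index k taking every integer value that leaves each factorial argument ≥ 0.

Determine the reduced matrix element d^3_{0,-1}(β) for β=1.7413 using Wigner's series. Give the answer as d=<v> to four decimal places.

d^3_{0,-1}(β=1.7413) via Wigner's sum:
c=cos(1.7413/2)=0.644330, s=sin(1.7413/2)=0.764748; N=√[6·6·2·24]=41.569219
Admissible k: 0..2 (factorial args all ≥0)
  k=0: (−1)^1·41.5692/(12)·0.6443^5·0.7647^1 = -0.294205
  k=1: (−1)^2·41.5692/(4)·0.6443^3·0.7647^3 = +1.243343
  k=2: (−1)^3·41.5692/(12)·0.6443^1·0.7647^5 = -0.583835
d^3_{0,-1}(1.7413) = -0.294205 +1.243343 -0.583835 = +0.365304

d=0.3653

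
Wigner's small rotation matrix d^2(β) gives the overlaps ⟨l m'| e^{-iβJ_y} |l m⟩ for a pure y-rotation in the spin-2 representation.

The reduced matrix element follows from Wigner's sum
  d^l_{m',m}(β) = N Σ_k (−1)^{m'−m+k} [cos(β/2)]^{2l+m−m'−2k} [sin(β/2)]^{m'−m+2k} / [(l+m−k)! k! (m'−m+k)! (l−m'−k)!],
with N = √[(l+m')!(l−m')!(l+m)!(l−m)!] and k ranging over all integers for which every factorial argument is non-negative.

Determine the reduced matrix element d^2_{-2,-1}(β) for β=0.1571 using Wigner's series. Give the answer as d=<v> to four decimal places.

d^2_{-2,-1}(β=0.1571) via Wigner's sum:
c=cos(0.1571/2)=0.996917, s=sin(0.1571/2)=0.078469; N=√[1·24·1·6]=12.000000
k: max(0,(-1)−(-2))=1 … min(2+(-1),2−(-2))=1
  k=1: (−1)^0·12.0000/(6)·0.9969^3·0.0785^1 = +0.155491
d^2_{-2,-1}(0.1571) = +0.155491

d=0.1555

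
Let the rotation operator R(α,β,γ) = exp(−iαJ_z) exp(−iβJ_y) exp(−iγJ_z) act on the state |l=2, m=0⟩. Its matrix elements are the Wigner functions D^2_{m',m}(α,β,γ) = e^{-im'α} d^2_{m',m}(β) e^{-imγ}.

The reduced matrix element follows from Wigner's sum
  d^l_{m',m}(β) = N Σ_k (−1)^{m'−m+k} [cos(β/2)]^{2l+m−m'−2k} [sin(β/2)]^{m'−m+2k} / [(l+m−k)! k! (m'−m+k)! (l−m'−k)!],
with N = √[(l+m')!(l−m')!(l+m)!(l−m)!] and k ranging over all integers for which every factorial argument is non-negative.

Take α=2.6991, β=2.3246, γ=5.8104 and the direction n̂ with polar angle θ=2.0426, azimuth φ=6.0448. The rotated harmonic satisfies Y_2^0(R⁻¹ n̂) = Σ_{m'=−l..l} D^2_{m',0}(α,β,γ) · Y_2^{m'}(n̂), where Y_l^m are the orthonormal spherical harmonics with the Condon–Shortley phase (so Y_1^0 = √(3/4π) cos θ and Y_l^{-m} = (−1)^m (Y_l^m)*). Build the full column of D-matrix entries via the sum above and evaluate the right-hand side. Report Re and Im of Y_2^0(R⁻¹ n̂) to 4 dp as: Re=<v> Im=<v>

Need the full column D^2_{m',0} for m'=−2..2 at α=2.6991, β=2.3246, γ=5.8104.
cos(β/2)=0.397230, sin(β/2)=0.917719
d^2_{-2,0}: single k=2 term ⇒ +0.325521;  D = +0.206153-0.251923i
d^2_{-1,0}: k∈[1..2] ⇒ +0.140900 -0.752050 = -0.611150;  D = +0.552289-0.261691i
d^2_{0,0}: k∈[0..2] ⇒ +0.024898 -0.531573 +0.709315 = +0.202640;  D = +0.202640+0.000000i
d^2_{1,0}: k∈[0..1] ⇒ -0.140900 +0.752050 = +0.611150;  D = -0.552289-0.261691i
d^2_{2,0}: single k=0 term ⇒ +0.325521;  D = +0.206153+0.251923i
Y_2^{m'}(θ=2.0426,φ=6.0448) and Σ D·Y over m':
  (+0.2062-0.2519i)·(+0.2723+0.1406i)  (+0.5523-0.2617i)·(-0.3039-0.0739i)  (+0.2026+0.0000i)·(-0.1199+0.0000i)  (-0.5523-0.2617i)·(+0.3039-0.0739i)  (+0.2062+0.2519i)·(+0.2723-0.1406i)
Y_2^0(R⁻¹ n̂) = -0.215517+0.000000i

Re=-0.2155 Im=0.0000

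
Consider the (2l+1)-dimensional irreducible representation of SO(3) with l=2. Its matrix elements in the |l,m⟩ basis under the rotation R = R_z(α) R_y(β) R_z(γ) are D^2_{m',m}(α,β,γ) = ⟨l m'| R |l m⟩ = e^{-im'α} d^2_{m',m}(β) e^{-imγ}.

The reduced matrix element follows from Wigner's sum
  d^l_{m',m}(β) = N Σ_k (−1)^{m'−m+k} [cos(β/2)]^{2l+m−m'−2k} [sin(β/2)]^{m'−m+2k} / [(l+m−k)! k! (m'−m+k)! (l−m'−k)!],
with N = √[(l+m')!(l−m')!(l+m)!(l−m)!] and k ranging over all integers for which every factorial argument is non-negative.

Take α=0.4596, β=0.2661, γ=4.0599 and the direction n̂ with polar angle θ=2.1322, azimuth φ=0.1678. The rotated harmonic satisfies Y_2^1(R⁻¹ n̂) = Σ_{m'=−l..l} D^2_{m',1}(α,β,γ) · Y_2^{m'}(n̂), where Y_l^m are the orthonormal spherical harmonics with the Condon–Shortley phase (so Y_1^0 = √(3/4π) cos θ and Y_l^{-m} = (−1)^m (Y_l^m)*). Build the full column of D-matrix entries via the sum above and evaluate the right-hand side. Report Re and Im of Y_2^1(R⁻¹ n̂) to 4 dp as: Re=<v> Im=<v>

Need the full column D^2_{m',1} for m'=−2..2 at α=0.4596, β=0.2661, γ=4.0599.
cos(β/2)=0.991162, sin(β/2)=0.132658
d^2_{-2,1}: single k=3 term ⇒ +0.004628;  D = -0.004628-0.000004i
d^2_{-1,1}: k∈[2..3] ⇒ +0.051865 -0.000310 = +0.051556;  D = -0.046226+0.022828i
d^2_{0,1}: k∈[1..2] ⇒ +0.316404 -0.005668 = +0.310736;  D = -0.188669+0.246903i
d^2_{1,1}: k∈[0..1] ⇒ +0.965114 -0.051865 = +0.913248;  D = -0.175065+0.896312i
d^2_{2,1}: single k=0 term ⇒ -0.258343;  D = -0.068089-0.249209i
Y_2^{m'}(θ=2.1322,φ=0.1678) and Σ D·Y over m':
  (-0.0046-0.0000i)·(+0.2614-0.0912i)  (-0.0462+0.0228i)·(-0.3433+0.0581i)  (-0.1887+0.2469i)·(-0.0472+0.0000i)  (-0.1751+0.8963i)·(+0.3433+0.0581i)  (-0.0681-0.2492i)·(+0.2614+0.0912i)
Y_2^1(R⁻¹ n̂) = -0.085049+0.204393i

Re=-0.0850 Im=0.2044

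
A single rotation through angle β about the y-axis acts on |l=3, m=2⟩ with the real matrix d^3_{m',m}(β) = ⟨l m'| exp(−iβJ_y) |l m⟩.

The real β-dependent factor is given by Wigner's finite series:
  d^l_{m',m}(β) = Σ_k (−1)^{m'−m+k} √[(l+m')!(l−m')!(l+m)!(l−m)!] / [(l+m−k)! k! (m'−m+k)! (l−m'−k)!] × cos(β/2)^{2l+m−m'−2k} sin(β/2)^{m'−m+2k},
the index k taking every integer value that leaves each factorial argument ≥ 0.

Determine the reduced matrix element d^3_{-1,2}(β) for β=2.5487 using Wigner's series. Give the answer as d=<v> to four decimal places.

d=-0.6012

d^3_{-1,2}(β=2.5487) via Wigner's sum:
c=cos(2.5487/2)=0.292123, s=sin(2.5487/2)=0.956381; N=√[2·24·120·1]=75.894664
Admissible k: 3..4 (factorial args all ≥0)
  k=3: (−1)^0·75.8947/(12)·0.2921^3·0.9564^3 = +0.137918
  k=4: (−1)^1·75.8947/(24)·0.2921^1·0.9564^5 = -0.739129
d^3_{-1,2}(2.5487) = +0.137918 -0.739129 = -0.601211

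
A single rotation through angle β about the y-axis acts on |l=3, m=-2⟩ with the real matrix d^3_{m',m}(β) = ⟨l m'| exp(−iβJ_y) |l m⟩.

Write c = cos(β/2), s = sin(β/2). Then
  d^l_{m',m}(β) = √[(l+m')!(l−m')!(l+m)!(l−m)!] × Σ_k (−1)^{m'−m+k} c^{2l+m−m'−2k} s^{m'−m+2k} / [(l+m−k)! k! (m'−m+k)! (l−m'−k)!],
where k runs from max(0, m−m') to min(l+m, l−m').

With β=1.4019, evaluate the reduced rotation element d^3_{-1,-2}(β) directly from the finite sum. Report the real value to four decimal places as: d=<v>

d=0.2256

d^3_{-1,-2}(β=1.4019) via Wigner's sum:
With c≡cos(β/2)=0.764230 and s≡sin(β/2)=0.644944, N=[2·24·1·120]^{1/2}=75.894664
k: max(0,(-2)−(-1))=0 … min(3+(-2),3−(-1))=1
  k=0: (−1)^1·75.8947/(24)·0.7642^5·0.6449^1 = -0.531670
  k=1: (−1)^2·75.8947/(12)·0.7642^3·0.6449^3 = +0.757300
d^3_{-1,-2}(1.4019) = -0.531670 +0.757300 = +0.225630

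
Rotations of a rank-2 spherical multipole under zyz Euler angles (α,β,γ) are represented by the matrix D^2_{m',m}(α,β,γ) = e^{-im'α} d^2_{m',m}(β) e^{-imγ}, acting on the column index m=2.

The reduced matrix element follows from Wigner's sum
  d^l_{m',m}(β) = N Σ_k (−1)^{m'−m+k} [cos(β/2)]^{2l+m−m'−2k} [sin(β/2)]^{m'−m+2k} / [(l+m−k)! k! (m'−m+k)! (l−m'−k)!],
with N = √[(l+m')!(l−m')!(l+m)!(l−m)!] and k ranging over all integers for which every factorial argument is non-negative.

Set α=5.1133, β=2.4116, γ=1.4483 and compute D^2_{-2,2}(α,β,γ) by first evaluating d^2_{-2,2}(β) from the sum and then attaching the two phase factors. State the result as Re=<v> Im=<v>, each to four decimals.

Split into d^2_{-2,2}(β=2.4116) × two z-phases.
With c≡cos(β/2)=0.356946 and s≡sin(β/2)=0.934125, N=[1·24·24·1]^{1/2}=24.000000
The bounds max(0,m−m')=4 and min(l+m,l−m')=4 give 1 term
  k=4: (−1)^0·24.0000/(24)·0.3569^0·0.9341^4 = +0.761413
d^2_{-2,2}(2.4116) = +0.761413
Attach z-rotation phases: D = e^{-i(-2)(5.1133)}·(+0.761413)·e^{-i(2)(1.4483)} = +0.380959+0.659257i

Re=0.3810 Im=0.6593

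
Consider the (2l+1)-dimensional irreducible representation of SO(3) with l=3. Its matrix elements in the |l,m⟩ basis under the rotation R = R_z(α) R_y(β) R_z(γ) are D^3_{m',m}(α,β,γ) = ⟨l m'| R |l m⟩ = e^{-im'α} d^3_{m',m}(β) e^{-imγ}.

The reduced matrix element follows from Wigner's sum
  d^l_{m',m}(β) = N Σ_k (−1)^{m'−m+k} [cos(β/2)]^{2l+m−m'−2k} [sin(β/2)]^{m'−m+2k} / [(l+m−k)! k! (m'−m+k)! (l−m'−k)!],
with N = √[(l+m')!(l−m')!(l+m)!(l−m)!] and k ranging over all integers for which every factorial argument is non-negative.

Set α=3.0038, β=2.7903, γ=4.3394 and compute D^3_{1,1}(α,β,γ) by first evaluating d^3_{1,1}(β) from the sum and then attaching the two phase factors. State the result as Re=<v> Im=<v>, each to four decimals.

First d^3_{1,1}(β=2.7903), then the phase factors e^{-i(1)α} and e^{-i(1)γ}:
Half-angle: c=0.174745, s=0.984614. N=√(24·2·24·2)=48.000000
The bounds max(0,m−m')=0 and min(l+m,l−m')=2 give 3 terms
  k=0: (−1)^0·48.0000/(48)·0.1747^6·0.9846^0 = +0.000028
  k=1: (−1)^1·48.0000/(6)·0.1747^4·0.9846^2 = -0.007232
  k=2: (−1)^2·48.0000/(8)·0.1747^2·0.9846^4 = +0.172196
d^3_{1,1}(2.7903) = +0.000028 -0.007232 +0.172196 = +0.164993
D = (-0.990522-0.137357i)·(+0.164993)·(-0.364401+0.931242i) = +0.080658-0.143933i

Re=0.0807 Im=-0.1439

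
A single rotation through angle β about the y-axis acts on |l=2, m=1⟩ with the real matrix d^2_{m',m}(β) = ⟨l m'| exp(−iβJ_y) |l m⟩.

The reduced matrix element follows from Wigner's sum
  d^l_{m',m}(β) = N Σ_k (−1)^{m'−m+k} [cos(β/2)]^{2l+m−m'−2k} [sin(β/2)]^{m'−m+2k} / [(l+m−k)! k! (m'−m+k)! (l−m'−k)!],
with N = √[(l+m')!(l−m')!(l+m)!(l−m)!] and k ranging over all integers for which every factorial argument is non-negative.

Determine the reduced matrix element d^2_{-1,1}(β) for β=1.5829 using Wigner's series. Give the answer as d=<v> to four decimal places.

d^2_{-1,1}(β=1.5829) via Wigner's sum:
c=cos(1.5829/2)=0.702815, s=sin(1.5829/2)=0.711373; N=√[1·6·6·1]=6.000000
k∈{2,3} keeps every argument non-negative
  k=2: (−1)^0·6.0000/(2)·0.7028^2·0.7114^2 = +0.749890
  k=3: (−1)^1·6.0000/(6)·0.7028^0·0.7114^4 = -0.256088
d^2_{-1,1}(1.5829) = +0.749890 -0.256088 = +0.493802

d=0.4938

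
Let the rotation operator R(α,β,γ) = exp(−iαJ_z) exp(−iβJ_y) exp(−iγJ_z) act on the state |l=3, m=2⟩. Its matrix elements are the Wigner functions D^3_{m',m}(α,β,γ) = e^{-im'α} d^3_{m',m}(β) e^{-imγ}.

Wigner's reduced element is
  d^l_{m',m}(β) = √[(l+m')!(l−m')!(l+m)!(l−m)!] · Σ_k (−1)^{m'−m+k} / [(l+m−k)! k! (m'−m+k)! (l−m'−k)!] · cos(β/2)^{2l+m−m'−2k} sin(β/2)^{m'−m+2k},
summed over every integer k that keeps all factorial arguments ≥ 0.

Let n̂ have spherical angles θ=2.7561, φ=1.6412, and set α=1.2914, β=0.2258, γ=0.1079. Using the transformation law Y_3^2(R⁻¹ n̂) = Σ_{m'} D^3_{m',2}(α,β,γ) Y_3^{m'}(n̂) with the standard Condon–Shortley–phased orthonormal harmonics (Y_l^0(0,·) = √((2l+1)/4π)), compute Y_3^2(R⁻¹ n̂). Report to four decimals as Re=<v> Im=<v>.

Re=-0.2624 Im=-0.0651

Need the full column D^3_{m',2} for m'=−3..3 at α=1.2914, β=0.2258, γ=0.1079.
cos(β/2)=0.993634, sin(β/2)=0.112660
d^3_{-3,2}: single k=5 term ⇒ +0.000044;  D = -0.000038-0.000022i
d^3_{-2,2}: k∈[4..5] ⇒ +0.000795 -0.000002 = +0.000793;  D = -0.000567+0.000555i
d^3_{-1,2}: k∈[3..4] ⇒ +0.008872 -0.000057 = +0.008815;  D = +0.004189+0.007756i
d^3_{0,2}: k∈[2..3] ⇒ +0.067765 -0.000871 = +0.066894;  D = +0.065343-0.014324i
d^3_{1,2}: k∈[1..2] ⇒ +0.345066 -0.008872 = +0.336194;  D = +0.021366-0.335514i
d^3_{2,2}: k∈[0..1] ⇒ +0.962404 -0.061861 = +0.900543;  D = -0.848089-0.302859i
d^3_{3,2}: single k=0 term ⇒ -0.267287;  D = +0.155822-0.217167i
Y_3^{m'}(θ=2.7561,φ=1.6412) and Σ D·Y over m':
  (-0.0000-0.0000i)·(+0.0047+0.0217i)  (-0.0006+0.0006i)·(+0.1326-0.0188i)  (+0.0042+0.0078i)·(-0.0282-0.3992i)  (+0.0653-0.0143i)·(-0.4471+0.0000i)  (+0.0214-0.3355i)·(+0.0282-0.3992i)  (-0.8481-0.3029i)·(+0.1326+0.0188i)  (+0.1558-0.2172i)·(-0.0047+0.0217i)
Y_3^2(R⁻¹ n̂) = -0.262386-0.065073i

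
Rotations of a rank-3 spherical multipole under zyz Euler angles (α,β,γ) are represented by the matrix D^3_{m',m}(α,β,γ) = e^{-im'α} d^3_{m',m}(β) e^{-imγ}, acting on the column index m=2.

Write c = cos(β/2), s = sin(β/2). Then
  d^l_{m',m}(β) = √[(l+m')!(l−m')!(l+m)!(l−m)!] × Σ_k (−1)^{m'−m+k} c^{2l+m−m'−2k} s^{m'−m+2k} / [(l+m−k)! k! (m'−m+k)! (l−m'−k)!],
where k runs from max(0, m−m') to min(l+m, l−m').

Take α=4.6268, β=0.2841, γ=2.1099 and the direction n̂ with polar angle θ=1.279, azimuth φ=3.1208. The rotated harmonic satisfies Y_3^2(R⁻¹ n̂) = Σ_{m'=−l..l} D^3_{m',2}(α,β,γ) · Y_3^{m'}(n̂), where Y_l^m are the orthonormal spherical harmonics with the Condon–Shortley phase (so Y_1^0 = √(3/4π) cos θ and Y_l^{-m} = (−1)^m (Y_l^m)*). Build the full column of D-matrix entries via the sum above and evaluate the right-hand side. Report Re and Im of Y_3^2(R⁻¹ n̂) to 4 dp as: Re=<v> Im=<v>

Need the full column D^3_{m',2} for m'=−3..3 at α=4.6268, β=0.2841, γ=2.1099.
cos(β/2)=0.989928, sin(β/2)=0.141573
d^3_{-3,2}: single k=5 term ⇒ +0.000138;  D = -0.000134-0.000032i
d^3_{-2,2}: k∈[4..5] ⇒ +0.001968 -0.000008 = +0.001960;  D = +0.000619-0.001860i
d^3_{-1,2}: k∈[3..4] ⇒ +0.017409 -0.000178 = +0.017231;  D = +0.015824+0.006821i
d^3_{0,2}: k∈[2..3] ⇒ +0.105423 -0.002156 = +0.103267;  D = -0.048836+0.090989i
d^3_{1,2}: k∈[1..2] ⇒ +0.425596 -0.017409 = +0.408187;  D = -0.341840-0.223074i
d^3_{2,2}: k∈[0..1] ⇒ +0.941069 -0.096237 = +0.844831;  D = +0.520491-0.665454i
d^3_{3,2}: single k=0 term ⇒ -0.329665;  D = -0.241357-0.224557i
Y_3^{m'}(θ=1.279,φ=3.1208) and Σ D·Y over m':
  (-0.0001-0.0000i)·(-0.3658-0.0228i)  (+0.0006-0.0019i)·(+0.2694+0.0112i)  (+0.0158+0.0068i)·(+0.1814+0.0038i)  (-0.0488+0.0910i)·(-0.2776+0.0000i)  (-0.3418-0.2231i)·(-0.1814+0.0038i)  (+0.5205-0.6655i)·(+0.2694-0.0112i)  (-0.2414-0.2246i)·(+0.3658-0.0228i)
Y_3^2(R⁻¹ n̂) = +0.118850-0.247028i

Re=0.1189 Im=-0.2470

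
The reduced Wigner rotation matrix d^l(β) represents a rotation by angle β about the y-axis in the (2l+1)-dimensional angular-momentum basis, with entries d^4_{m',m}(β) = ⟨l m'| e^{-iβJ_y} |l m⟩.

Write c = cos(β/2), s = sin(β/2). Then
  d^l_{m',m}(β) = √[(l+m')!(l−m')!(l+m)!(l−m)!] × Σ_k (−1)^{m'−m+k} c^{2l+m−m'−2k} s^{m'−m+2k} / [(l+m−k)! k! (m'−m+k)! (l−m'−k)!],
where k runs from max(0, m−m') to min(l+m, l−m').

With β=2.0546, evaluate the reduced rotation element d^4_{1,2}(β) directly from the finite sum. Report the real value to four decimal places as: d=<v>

d^4_{1,2}(β=2.0546) via Wigner's sum:
c=cos(2.0546/2)=0.517132, s=sin(2.0546/2)=0.855906; N=√[120·6·720·2]=1018.233765
k∈{1,2,3} keeps every argument non-negative
  k=1: (−1)^0·1018.2338/(240)·0.5171^7·0.8559^1 = +0.035915
  k=2: (−1)^1·1018.2338/(48)·0.5171^5·0.8559^3 = -0.491915
  k=3: (−1)^2·1018.2338/(72)·0.5171^3·0.8559^5 = +0.898356
d^4_{1,2}(2.0546) = +0.035915 -0.491915 +0.898356 = +0.442356

d=0.4424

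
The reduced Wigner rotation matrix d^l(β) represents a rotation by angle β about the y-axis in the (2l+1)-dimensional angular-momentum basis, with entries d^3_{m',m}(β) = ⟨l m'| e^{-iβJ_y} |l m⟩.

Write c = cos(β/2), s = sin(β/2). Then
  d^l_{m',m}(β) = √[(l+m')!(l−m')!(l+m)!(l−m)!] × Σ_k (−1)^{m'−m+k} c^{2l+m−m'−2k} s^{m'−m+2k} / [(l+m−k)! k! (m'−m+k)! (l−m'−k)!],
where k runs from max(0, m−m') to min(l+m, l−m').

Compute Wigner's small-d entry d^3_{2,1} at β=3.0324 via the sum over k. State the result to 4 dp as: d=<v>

d=0.0010

d^3_{2,1}(β=3.0324) via Wigner's sum:
Half-angle: c=0.054569, s=0.998510. N=√(120·1·24·2)=75.894664
k: max(0,(1)−(2))=0 … min(3+(1),3−(2))=1
  k=0: (−1)^1·75.8947/(24)·0.0546^5·0.9985^1 = -0.000002
  k=1: (−1)^2·75.8947/(12)·0.0546^3·0.9985^3 = +0.001023
d^3_{2,1}(3.0324) = -0.000002 +0.001023 = +0.001022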